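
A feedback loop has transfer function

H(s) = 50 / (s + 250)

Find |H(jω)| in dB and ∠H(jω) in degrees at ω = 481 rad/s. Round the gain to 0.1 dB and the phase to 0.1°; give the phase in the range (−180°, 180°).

-20.7 dB, -62.5°

Substitute s = j481:
Numerator: 50 = 50 + j0
Denominator: (j481) + 250 = 250 + j481
|N| = √(50² + 0²) ≈ 50, ∠N ≈ 0.00°
|D| = √(250² + 481²) ≈ 542.09, ∠D ≈ 62.54°
|H| = 50 / 542.09 ≈ 0.092236
Gain = 20 log₁₀(0.092236) ≈ -20.70 dB
∠H = 0.00° − 62.54° = -62.54°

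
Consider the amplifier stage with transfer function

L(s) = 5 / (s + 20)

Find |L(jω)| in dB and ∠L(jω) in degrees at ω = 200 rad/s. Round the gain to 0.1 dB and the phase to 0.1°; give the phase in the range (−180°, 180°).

Substitute s = j200:
Numerator: 5 = 5 + j0
Denominator: (j200) + 20 = 20 + j200
|N| = √(5² + 0²) ≈ 5, ∠N ≈ 0.00°
|D| = √(20² + 200²) ≈ 201, ∠D ≈ 84.29°
|L| = 5 / 201 ≈ 0.024876
Gain = 20 log₁₀(0.024876) ≈ -32.08 dB
∠L = 0.00° − 84.29° = -84.29°

-32.1 dB, -84.3°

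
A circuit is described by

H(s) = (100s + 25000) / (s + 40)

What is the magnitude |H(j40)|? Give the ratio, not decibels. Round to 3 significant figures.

448

Substitute s = j40:
Numerator: 100(j40) + 25000 = 25000 + j4000
Denominator: (j40) + 40 = 40 + j40
|N| = √(25000² + 4000²) ≈ 25318, ∠N ≈ 9.09°
|D| = √(40² + 40²) ≈ 56.569, ∠D ≈ 45.00°
|H| = 25318 / 56.569 ≈ 447.56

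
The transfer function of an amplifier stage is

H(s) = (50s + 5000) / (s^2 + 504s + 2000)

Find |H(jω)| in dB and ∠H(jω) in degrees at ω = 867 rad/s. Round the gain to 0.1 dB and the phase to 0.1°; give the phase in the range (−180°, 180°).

-26.0 dB, -66.3°

Substitute s = j867:
Numerator: 50(j867) + 5000 = 5000 + j43350
Denominator: (j867)^2 + 504(j867) + 2000 = -749689 + j436968
|N| = √(5000² + 43350²) ≈ 43637, ∠N ≈ 83.42°
|D| = √(749689² + 436968²) ≈ 8.6774e+05, ∠D ≈ 149.76°
|H| = 43637 / 8.6774e+05 ≈ 0.050288
Gain = 20 log₁₀(0.050288) ≈ -25.97 dB
∠H = 83.42° − 149.76° = -66.34°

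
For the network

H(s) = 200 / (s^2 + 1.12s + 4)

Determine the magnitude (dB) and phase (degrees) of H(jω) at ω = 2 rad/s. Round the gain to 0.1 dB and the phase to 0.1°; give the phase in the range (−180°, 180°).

39.0 dB, -90.0°

At s = jω = j2:
quadratic: (j2)² + 1.12·j2 + 4 = 0 + j2.24 → |·| ≈ 2.24, ∠ ≈ 90.00°
|H| = 200 / 2.24 ≈ 89.286
Gain = 20 log₁₀(89.286) ≈ 39.02 dB
∠H = 0.00° − 90.00° = -90.00°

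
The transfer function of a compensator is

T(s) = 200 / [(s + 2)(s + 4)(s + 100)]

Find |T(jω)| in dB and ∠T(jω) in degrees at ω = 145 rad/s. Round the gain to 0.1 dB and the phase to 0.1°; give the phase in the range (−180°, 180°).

-85.4 dB, 127.0°

At s = jω = j145:
pole (s+2): 2 + j145 → |·| = √(2²+145²) = √21029 ≈ 145.01, ∠ = arctan(145/2) ≈ 89.21°
pole (s+4): 4 + j145 → |·| = √(4²+145²) = √21041 ≈ 145.06, ∠ = arctan(145/4) ≈ 88.42°
pole (s+100): 100 + j145 → |·| = √(100²+145²) = √31025 ≈ 176.14, ∠ = arctan(145/100) ≈ 55.41°
|T| = 200 / 3.7051e+06 ≈ 5.398e-05
Gain = 20 log₁₀(5.398e-05) ≈ -85.36 dB
∠T = 0.00° − 233.04° = -233.04° ≡ 126.96° (principal value)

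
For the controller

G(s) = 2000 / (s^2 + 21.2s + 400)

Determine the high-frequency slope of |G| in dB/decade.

Each pole contributes −20 dB/decade at high frequency; each zero contributes +20 dB/decade.
Net: 0 zero(s) − 2 pole(s) → -40 dB/decade.

-40 dB/decade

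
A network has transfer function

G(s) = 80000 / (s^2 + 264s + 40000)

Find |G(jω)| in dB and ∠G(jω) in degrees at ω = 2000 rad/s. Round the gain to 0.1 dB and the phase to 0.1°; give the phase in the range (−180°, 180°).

At s = jω = j2000:
quadratic: (j2000)² + 264·j2000 + 40000 = -3960000 + j528000 → |·| ≈ 3.995e+06, ∠ ≈ 172.41°
|G| = 80000 / 3.995e+06 ≈ 0.020025
Gain = 20 log₁₀(0.020025) ≈ -33.97 dB
∠G = 0.00° − 172.41° = -172.41°

-34.0 dB, -172.4°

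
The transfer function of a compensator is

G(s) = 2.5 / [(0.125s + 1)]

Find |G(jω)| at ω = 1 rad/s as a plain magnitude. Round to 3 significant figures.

2.48

At ω = 1 rad/s:
pole (1 + j1·0.125) = 1 + j0.125 → |·| ≈ 1.0078, ∠ ≈ 7.13°
|G| = 2.5 · 1 / (1.0078) ≈ 2.4807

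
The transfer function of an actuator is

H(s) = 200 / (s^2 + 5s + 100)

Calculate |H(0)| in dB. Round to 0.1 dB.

6.0 dB

H(0) = 200 / 100 = 2
20 log₁₀(2) ≈ 6.02 dB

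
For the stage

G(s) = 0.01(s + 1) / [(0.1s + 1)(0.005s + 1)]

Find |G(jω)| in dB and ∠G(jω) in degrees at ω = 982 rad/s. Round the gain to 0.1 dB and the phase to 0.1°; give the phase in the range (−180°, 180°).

At ω = 982 rad/s:
zero (1 + j982·1) = 1 + j982 → |·| ≈ 982, ∠ ≈ 89.94°
pole (1 + j982·0.1) = 1 + j98.2 → |·| ≈ 98.205, ∠ ≈ 89.42°
pole (1 + j982·0.005) = 1 + j4.91 → |·| ≈ 5.0108, ∠ ≈ 78.49°
|G| = 0.01 · 982 / (98.205 · 5.0108) ≈ 0.019956
Gain = 20 log₁₀(0.019956) ≈ -34.00 dB
∠G = (89.94°) − (89.42° + 78.49°) = -77.97°

-34.0 dB, -78.0°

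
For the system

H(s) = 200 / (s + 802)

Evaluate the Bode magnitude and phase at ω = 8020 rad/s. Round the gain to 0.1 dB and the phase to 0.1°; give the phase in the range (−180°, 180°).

-32.1 dB, -84.3°

At s = jω = j8020:
pole (s+802): 802 + j8020 → |·| = √(802²+8020²) = √64963604 ≈ 8060, ∠ = arctan(8020/802) ≈ 84.29°
|H| = 200 / 8060 ≈ 0.024814
Gain = 20 log₁₀(0.024814) ≈ -32.11 dB
∠H = 0.00° − 84.29° = -84.29°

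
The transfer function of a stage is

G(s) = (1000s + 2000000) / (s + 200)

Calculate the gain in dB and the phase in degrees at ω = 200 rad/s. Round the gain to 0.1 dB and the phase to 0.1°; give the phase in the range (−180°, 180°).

Substitute s = j200:
Numerator: 1000(j200) + 2000000 = 2000000 + j200000
Denominator: (j200) + 200 = 200 + j200
|N| = √(2000000² + 200000²) ≈ 2.01e+06, ∠N ≈ 5.71°
|D| = √(200² + 200²) ≈ 282.84, ∠D ≈ 45.00°
|G| = 2.01e+06 / 282.84 ≈ 7106.5
Gain = 20 log₁₀(7106.5) ≈ 77.03 dB
∠G = 5.71° − 45.00° = -39.29°

77.0 dB, -39.3°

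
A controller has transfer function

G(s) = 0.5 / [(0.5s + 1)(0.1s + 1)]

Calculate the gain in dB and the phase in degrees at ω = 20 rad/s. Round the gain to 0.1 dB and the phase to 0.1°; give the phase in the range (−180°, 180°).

At ω = 20 rad/s:
pole (1 + j20·0.5) = 1 + j10 → |·| ≈ 10.05, ∠ ≈ 84.29°
pole (1 + j20·0.1) = 1 + j2 → |·| ≈ 2.2361, ∠ ≈ 63.43°
|G| = 0.5 · 1 / (10.05 · 2.2361) ≈ 0.022249
Gain = 20 log₁₀(0.022249) ≈ -33.05 dB
∠G = (0°) − (84.29° + 63.43°) = -147.72°

-33.1 dB, -147.7°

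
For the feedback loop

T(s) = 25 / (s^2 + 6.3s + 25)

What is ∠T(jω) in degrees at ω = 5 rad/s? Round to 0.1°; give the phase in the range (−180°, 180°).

-90.0°

At s = jω = j5:
quadratic: (j5)² + 6.3·j5 + 25 = 0 + j31.5 → |·| ≈ 31.5, ∠ ≈ 90.00°
∠T = 0.00° − 90.00° = -90.00°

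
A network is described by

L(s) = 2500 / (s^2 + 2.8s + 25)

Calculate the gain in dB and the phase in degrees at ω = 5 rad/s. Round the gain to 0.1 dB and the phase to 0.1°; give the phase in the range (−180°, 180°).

At s = jω = j5:
quadratic: (j5)² + 2.8·j5 + 25 = 0 + j14 → |·| ≈ 14, ∠ ≈ 90.00°
|L| = 2500 / 14 ≈ 178.57
Gain = 20 log₁₀(178.57) ≈ 45.04 dB
∠L = 0.00° − 90.00° = -90.00°

45.0 dB, -90.0°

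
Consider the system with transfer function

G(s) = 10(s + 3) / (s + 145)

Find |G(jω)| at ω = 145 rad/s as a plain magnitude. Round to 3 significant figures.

At s = jω = j145:
zero (s+3): 3 + j145 → |·| = √(3²+145²) = √21034 ≈ 145.03, ∠ = arctan(145/3) ≈ 88.81°
pole (s+145): 145 + j145 → |·| = √(145²+145²) = √42050 ≈ 205.06, ∠ = arctan(145/145) ≈ 45.00°
|G| = 10 · 145.03 / 205.06 ≈ 7.0726

7.07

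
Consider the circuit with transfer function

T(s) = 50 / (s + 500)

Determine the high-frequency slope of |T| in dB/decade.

Each pole contributes −20 dB/decade at high frequency; each zero contributes +20 dB/decade.
Net: 0 zero(s) − 1 pole(s) → -20 dB/decade.

-20 dB/decade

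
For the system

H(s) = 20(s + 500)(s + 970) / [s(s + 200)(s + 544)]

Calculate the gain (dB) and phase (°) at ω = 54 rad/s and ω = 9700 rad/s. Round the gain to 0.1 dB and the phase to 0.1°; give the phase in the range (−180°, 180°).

At s = jω = j54:
zero (s+500): 500 + j54 → |·| = √(500²+54²) = √252916 ≈ 502.91, ∠ = arctan(54/500) ≈ 6.16°
zero (s+970): 970 + j54 → |·| = √(970²+54²) = √943816 ≈ 971.5, ∠ = arctan(54/970) ≈ 3.19°
pole (s+200): 200 + j54 → |·| = √(200²+54²) = √42916 ≈ 207.16, ∠ = arctan(54/200) ≈ 15.11°
pole (s+544): 544 + j54 → |·| = √(544²+54²) = √298852 ≈ 546.67, ∠ = arctan(54/544) ≈ 5.67°
pole at origin: |s| = 54, ∠ = 90.00° (in denominator)
|H| = 20 · 4.8858e+05 / 6.1154e+06 ≈ 1.5979
Gain = 20 log₁₀(1.5979) ≈ 4.07 dB
∠H = 9.35° − 110.78° = -101.43°

At s = jω = j9700:
zero (s+500): 500 + j9700 → |·| = √(500²+9700²) = √94340000 ≈ 9712.9, ∠ = arctan(9700/500) ≈ 87.05°
zero (s+970): 970 + j9700 → |·| = √(970²+9700²) = √95030900 ≈ 9748.4, ∠ = arctan(9700/970) ≈ 84.29°
pole (s+200): 200 + j9700 → |·| = √(200²+9700²) = √94130000 ≈ 9702.1, ∠ = arctan(9700/200) ≈ 88.82°
pole (s+544): 544 + j9700 → |·| = √(544²+9700²) = √94385936 ≈ 9715.2, ∠ = arctan(9700/544) ≈ 86.79°
pole at origin: |s| = 9700, ∠ = 90.00° (in denominator)
|H| = 20 · 9.4685e+07 / 9.143e+11 ≈ 0.0020712
Gain = 20 log₁₀(0.0020712) ≈ -53.68 dB
∠H = 171.34° − 265.61° = -94.27°

ω = 54: 4.1 dB, -101.4°; ω = 9700: -53.7 dB, -94.3°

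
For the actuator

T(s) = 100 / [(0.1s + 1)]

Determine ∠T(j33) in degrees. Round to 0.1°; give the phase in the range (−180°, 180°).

At ω = 33 rad/s:
pole (1 + j33·0.1) = 1 + j3.3 → |·| ≈ 3.4482, ∠ ≈ 73.14°
∠T = (0°) − (73.14°) = -73.14°

-73.1°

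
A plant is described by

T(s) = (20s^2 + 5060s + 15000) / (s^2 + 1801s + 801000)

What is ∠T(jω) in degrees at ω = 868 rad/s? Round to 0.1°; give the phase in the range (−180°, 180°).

Substitute s = j868:
Numerator: 20(j868)^2 + 5060(j868) + 15000 = -15053480 + j4392080
Denominator: (j868)^2 + 1801(j868) + 801000 = 47576 + j1563268
|N| = √(15053480² + 4392080²) ≈ 1.5681e+07, ∠N ≈ 163.73°
|D| = √(47576² + 1563268²) ≈ 1.564e+06, ∠D ≈ 88.26°
∠T = 163.73° − 88.26° = 75.47°

75.5°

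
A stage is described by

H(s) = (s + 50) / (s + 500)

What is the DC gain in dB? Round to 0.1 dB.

-20.0 dB

H(0) = 50 / 500 = 0.1
20 log₁₀(0.1) ≈ -20.00 dB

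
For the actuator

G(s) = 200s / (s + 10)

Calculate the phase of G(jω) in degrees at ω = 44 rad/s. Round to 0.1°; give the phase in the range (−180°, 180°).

At s = jω = j44:
zero at origin: s = j44 → |·| = 44, ∠ = 90.00°
pole (s+10): 10 + j44 → |·| = √(10²+44²) = √2036 ≈ 45.122, ∠ = arctan(44/10) ≈ 77.20°
∠G = 90.00° − 77.20° = 12.80°

12.8°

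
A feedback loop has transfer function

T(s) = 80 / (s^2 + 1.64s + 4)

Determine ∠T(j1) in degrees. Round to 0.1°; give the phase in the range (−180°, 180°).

-28.7°

At s = jω = j1:
quadratic: (j1)² + 1.64·j1 + 4 = 3 + j1.64 → |·| ≈ 3.419, ∠ ≈ 28.66°
∠T = 0.00° − 28.66° = -28.66°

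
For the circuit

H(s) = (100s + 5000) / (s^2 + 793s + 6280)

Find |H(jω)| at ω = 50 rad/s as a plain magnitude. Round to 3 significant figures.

Substitute s = j50:
Numerator: 100(j50) + 5000 = 5000 + j5000
Denominator: (j50)^2 + 793(j50) + 6280 = 3780 + j39650
|N| = √(5000² + 5000²) ≈ 7071.1, ∠N ≈ 45.00°
|D| = √(3780² + 39650²) ≈ 39830, ∠D ≈ 84.55°
|H| = 7071.1 / 39830 ≈ 0.17753

0.178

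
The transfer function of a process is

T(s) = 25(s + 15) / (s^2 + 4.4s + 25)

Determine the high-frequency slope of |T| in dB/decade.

Each pole contributes −20 dB/decade at high frequency; each zero contributes +20 dB/decade.
Net: 1 zero(s) − 2 pole(s) → -20 dB/decade.

-20 dB/decade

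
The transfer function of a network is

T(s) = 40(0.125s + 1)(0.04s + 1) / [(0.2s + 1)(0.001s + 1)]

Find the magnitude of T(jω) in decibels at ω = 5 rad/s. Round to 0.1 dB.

At ω = 5 rad/s:
zero (1 + j5·0.125) = 1 + j0.625 → |·| ≈ 1.1792, ∠ ≈ 32.01°
zero (1 + j5·0.04) = 1 + j0.2 → |·| ≈ 1.0198, ∠ ≈ 11.31°
pole (1 + j5·0.2) = 1 + j1 → |·| ≈ 1.4142, ∠ ≈ 45.00°
pole (1 + j5·0.001) = 1 + j0.005 → |·| ≈ 1, ∠ ≈ 0.29°
|T| = 40 · 1.1792 · 1.0198 / (1.4142 · 1) ≈ 34.014
Gain = 20 log₁₀(34.014) ≈ 30.63 dB

30.6 dB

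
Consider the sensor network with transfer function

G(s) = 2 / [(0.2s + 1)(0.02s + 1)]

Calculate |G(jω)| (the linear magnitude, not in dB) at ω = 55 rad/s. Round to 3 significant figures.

0.122

At ω = 55 rad/s:
pole (1 + j55·0.2) = 1 + j11 → |·| ≈ 11.045, ∠ ≈ 84.81°
pole (1 + j55·0.02) = 1 + j1.1 → |·| ≈ 1.4866, ∠ ≈ 47.73°
|G| = 2 · 1 / (11.045 · 1.4866) ≈ 0.12181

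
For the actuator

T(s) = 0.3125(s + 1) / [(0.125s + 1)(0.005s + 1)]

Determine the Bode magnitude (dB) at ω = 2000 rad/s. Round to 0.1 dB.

-12.1 dB

At ω = 2000 rad/s:
zero (1 + j2000·1) = 1 + j2000 → |·| ≈ 2000, ∠ ≈ 89.97°
pole (1 + j2000·0.125) = 1 + j250 → |·| ≈ 250, ∠ ≈ 89.77°
pole (1 + j2000·0.005) = 1 + j10 → |·| ≈ 10.05, ∠ ≈ 84.29°
|T| = 0.3125 · 2000 / (250 · 10.05) ≈ 0.24876
Gain = 20 log₁₀(0.24876) ≈ -12.08 dB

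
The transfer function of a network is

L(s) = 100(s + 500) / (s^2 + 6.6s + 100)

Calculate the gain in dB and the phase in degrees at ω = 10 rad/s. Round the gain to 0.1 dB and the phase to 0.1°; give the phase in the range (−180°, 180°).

57.6 dB, -88.9°

At s = jω = j10:
zero (s+500): 500 + j10 → |·| = √(500²+10²) = √250100 ≈ 500.1, ∠ = arctan(10/500) ≈ 1.15°
quadratic: (j10)² + 6.6·j10 + 100 = 0 + j66 → |·| ≈ 66, ∠ ≈ 90.00°
|L| = 100 · 500.1 / 66 ≈ 757.73
Gain = 20 log₁₀(757.73) ≈ 57.59 dB
∠L = 1.15° − 90.00° = -88.85°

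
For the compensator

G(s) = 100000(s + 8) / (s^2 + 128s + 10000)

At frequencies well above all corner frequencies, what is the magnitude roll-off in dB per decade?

-20 dB/decade

Each pole contributes −20 dB/decade at high frequency; each zero contributes +20 dB/decade.
Net: 1 zero(s) − 2 pole(s) → -20 dB/decade.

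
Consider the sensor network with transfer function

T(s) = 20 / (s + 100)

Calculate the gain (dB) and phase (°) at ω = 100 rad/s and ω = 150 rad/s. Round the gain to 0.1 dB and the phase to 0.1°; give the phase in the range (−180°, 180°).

ω = 100: -17.0 dB, -45.0°; ω = 150: -19.1 dB, -56.3°

Substitute s = j100:
Numerator: 20 = 20 + j0
Denominator: (j100) + 100 = 100 + j100
|N| = √(20² + 0²) ≈ 20, ∠N ≈ 0.00°
|D| = √(100² + 100²) ≈ 141.42, ∠D ≈ 45.00°
|T| = 20 / 141.42 ≈ 0.14142
Gain = 20 log₁₀(0.14142) ≈ -16.99 dB
∠T = 0.00° − 45.00° = -45.00°

Substitute s = j150:
Numerator: 20 = 20 + j0
Denominator: (j150) + 100 = 100 + j150
|N| = √(20² + 0²) ≈ 20, ∠N ≈ 0.00°
|D| = √(100² + 150²) ≈ 180.28, ∠D ≈ 56.31°
|T| = 20 / 180.28 ≈ 0.11094
Gain = 20 log₁₀(0.11094) ≈ -19.10 dB
∠T = 0.00° − 56.31° = -56.31°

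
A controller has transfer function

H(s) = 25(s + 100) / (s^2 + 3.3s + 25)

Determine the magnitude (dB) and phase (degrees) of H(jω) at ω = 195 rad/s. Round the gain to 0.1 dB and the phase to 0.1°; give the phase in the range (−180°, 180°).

-16.8 dB, -116.2°

At s = jω = j195:
zero (s+100): 100 + j195 → |·| = √(100²+195²) = √48025 ≈ 219.15, ∠ = arctan(195/100) ≈ 62.85°
quadratic: (j195)² + 3.3·j195 + 25 = -38000 + j643.5 → |·| ≈ 38005, ∠ ≈ 179.03°
|H| = 25 · 219.15 / 38005 ≈ 0.14416
Gain = 20 log₁₀(0.14416) ≈ -16.82 dB
∠H = 62.85° − 179.03° = -116.18°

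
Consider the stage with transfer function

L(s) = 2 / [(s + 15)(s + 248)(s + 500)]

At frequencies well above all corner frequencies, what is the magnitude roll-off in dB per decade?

-60 dB/decade

Each pole contributes −20 dB/decade at high frequency; each zero contributes +20 dB/decade.
Net: 0 zero(s) − 3 pole(s) → -60 dB/decade.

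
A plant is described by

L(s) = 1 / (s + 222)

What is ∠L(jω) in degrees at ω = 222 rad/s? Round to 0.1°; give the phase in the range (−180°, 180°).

At s = jω = j222:
pole (s+222): 222 + j222 → |·| = √(222²+222²) = √98568 ≈ 313.96, ∠ = arctan(222/222) ≈ 45.00°
∠L = 0.00° − 45.00° = -45.00°

-45.0°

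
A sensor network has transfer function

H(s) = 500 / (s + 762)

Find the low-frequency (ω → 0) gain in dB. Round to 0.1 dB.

H(0) = 500 / 762 ≈ 0.65617
20 log₁₀(0.65617) ≈ -3.66 dB

-3.7 dB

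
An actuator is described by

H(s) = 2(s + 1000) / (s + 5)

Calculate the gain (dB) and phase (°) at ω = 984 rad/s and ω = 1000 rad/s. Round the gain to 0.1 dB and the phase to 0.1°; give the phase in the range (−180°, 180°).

At s = jω = j984:
zero (s+1000): 1000 + j984 → |·| = √(1000²+984²) = √1968256 ≈ 1402.9, ∠ = arctan(984/1000) ≈ 44.54°
pole (s+5): 5 + j984 → |·| = √(5²+984²) = √968281 ≈ 984.01, ∠ = arctan(984/5) ≈ 89.71°
|H| = 2 · 1402.9 / 984.01 ≈ 2.8514
Gain = 20 log₁₀(2.8514) ≈ 9.10 dB
∠H = 44.54° − 89.71° = -45.17°

At s = jω = j1000:
zero (s+1000): 1000 + j1000 → |·| = √(1000²+1000²) = √2000000 ≈ 1414.2, ∠ = arctan(1000/1000) ≈ 45.00°
pole (s+5): 5 + j1000 → |·| = √(5²+1000²) = √1000025 ≈ 1000, ∠ = arctan(1000/5) ≈ 89.71°
|H| = 2 · 1414.2 / 1000 ≈ 2.8284
Gain = 20 log₁₀(2.8284) ≈ 9.03 dB
∠H = 45.00° − 89.71° = -44.71°

ω = 984: 9.1 dB, -45.2°; ω = 1000: 9.0 dB, -44.7°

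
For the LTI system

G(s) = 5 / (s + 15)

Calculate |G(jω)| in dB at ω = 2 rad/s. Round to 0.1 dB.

-9.6 dB

Substitute s = j2:
Numerator: 5 = 5 + j0
Denominator: (j2) + 15 = 15 + j2
|N| = √(5² + 0²) ≈ 5, ∠N ≈ 0.00°
|D| = √(15² + 2²) ≈ 15.133, ∠D ≈ 7.59°
|G| = 5 / 15.133 ≈ 0.3304
Gain = 20 log₁₀(0.3304) ≈ -9.62 dB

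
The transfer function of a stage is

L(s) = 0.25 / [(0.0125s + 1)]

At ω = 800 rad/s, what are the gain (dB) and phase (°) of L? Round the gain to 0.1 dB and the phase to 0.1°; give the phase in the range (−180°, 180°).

-32.1 dB, -84.3°

At ω = 800 rad/s:
pole (1 + j800·0.0125) = 1 + j10 → |·| ≈ 10.05, ∠ ≈ 84.29°
|L| = 0.25 · 1 / (10.05) ≈ 0.024876
Gain = 20 log₁₀(0.024876) ≈ -32.08 dB
∠L = (0°) − (84.29°) = -84.29°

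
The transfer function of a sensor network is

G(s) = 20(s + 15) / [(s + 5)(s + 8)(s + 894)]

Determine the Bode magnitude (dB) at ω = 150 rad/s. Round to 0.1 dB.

At s = jω = j150:
zero (s+15): 15 + j150 → |·| = √(15²+150²) = √22725 ≈ 150.75, ∠ = arctan(150/15) ≈ 84.29°
pole (s+5): 5 + j150 → |·| = √(5²+150²) = √22525 ≈ 150.08, ∠ = arctan(150/5) ≈ 88.09°
pole (s+8): 8 + j150 → |·| = √(8²+150²) = √22564 ≈ 150.21, ∠ = arctan(150/8) ≈ 86.95°
pole (s+894): 894 + j150 → |·| = √(894²+150²) = √821736 ≈ 906.5, ∠ = arctan(150/894) ≈ 9.52°
|G| = 20 · 150.75 / 2.0436e+07 ≈ 0.00014753
Gain = 20 log₁₀(0.00014753) ≈ -76.62 dB

-76.6 dB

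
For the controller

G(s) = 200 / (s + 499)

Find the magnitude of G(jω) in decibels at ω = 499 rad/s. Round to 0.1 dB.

At s = jω = j499:
pole (s+499): 499 + j499 → |·| = √(499²+499²) = √498002 ≈ 705.69, ∠ = arctan(499/499) ≈ 45.00°
|G| = 200 / 705.69 ≈ 0.28341
Gain = 20 log₁₀(0.28341) ≈ -10.95 dB

-11.0 dB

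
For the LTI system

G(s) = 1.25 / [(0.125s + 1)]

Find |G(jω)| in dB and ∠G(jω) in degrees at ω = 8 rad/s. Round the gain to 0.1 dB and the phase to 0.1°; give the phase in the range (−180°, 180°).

At ω = 8 rad/s:
pole (1 + j8·0.125) = 1 + j1 → |·| ≈ 1.4142, ∠ ≈ 45.00°
|G| = 1.25 · 1 / (1.4142) ≈ 0.88389
Gain = 20 log₁₀(0.88389) ≈ -1.07 dB
∠G = (0°) − (45.00°) = -45.00°

-1.1 dB, -45.0°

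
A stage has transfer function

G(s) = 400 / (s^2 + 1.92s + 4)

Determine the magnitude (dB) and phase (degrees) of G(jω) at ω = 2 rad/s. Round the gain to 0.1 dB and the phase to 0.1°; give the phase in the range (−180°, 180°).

At s = jω = j2:
quadratic: (j2)² + 1.92·j2 + 4 = 0 + j3.84 → |·| ≈ 3.84, ∠ ≈ 90.00°
|G| = 400 / 3.84 ≈ 104.17
Gain = 20 log₁₀(104.17) ≈ 40.35 dB
∠G = 0.00° − 90.00° = -90.00°

40.4 dB, -90.0°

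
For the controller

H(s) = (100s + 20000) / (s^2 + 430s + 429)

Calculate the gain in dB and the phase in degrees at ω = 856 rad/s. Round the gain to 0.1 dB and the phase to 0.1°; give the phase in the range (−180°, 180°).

-19.4 dB, -76.5°

Substitute s = j856:
Numerator: 100(j856) + 20000 = 20000 + j85600
Denominator: (j856)^2 + 430(j856) + 429 = -732307 + j368080
|N| = √(20000² + 85600²) ≈ 87905, ∠N ≈ 76.85°
|D| = √(732307² + 368080²) ≈ 8.1961e+05, ∠D ≈ 153.31°
|H| = 87905 / 8.1961e+05 ≈ 0.10725
Gain = 20 log₁₀(0.10725) ≈ -19.39 dB
∠H = 76.85° − 153.31° = -76.46°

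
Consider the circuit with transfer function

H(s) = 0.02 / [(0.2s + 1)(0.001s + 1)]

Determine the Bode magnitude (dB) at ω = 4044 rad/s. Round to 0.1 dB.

-104.5 dB

At ω = 4044 rad/s:
pole (1 + j4044·0.2) = 1 + j808.8 → |·| ≈ 808.8, ∠ ≈ 89.93°
pole (1 + j4044·0.001) = 1 + j4.044 → |·| ≈ 4.1658, ∠ ≈ 76.11°
|H| = 0.02 · 1 / (808.8 · 4.1658) ≈ 5.936e-06
Gain = 20 log₁₀(5.936e-06) ≈ -104.53 dB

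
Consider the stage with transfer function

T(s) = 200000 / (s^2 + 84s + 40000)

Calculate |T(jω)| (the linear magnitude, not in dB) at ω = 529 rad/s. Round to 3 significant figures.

0.820

At s = jω = j529:
quadratic: (j529)² + 84·j529 + 40000 = -239841 + j44436 → |·| ≈ 2.4392e+05, ∠ ≈ 169.50°
|T| = 200000 / 2.4392e+05 ≈ 0.81994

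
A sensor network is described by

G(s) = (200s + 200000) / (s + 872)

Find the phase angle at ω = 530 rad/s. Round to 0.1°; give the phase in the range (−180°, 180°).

Substitute s = j530:
Numerator: 200(j530) + 200000 = 200000 + j106000
Denominator: (j530) + 872 = 872 + j530
|N| = √(200000² + 106000²) ≈ 2.2635e+05, ∠N ≈ 27.92°
|D| = √(872² + 530²) ≈ 1020.4, ∠D ≈ 31.29°
∠G = 27.92° − 31.29° = -3.37°

-3.4°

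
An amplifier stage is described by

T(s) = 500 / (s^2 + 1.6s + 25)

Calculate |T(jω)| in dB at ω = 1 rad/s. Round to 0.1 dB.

At s = jω = j1:
quadratic: (j1)² + 1.6·j1 + 25 = 24 + j1.6 → |·| ≈ 24.053, ∠ ≈ 3.81°
|T| = 500 / 24.053 ≈ 20.787
Gain = 20 log₁₀(20.787) ≈ 26.36 dB

26.4 dB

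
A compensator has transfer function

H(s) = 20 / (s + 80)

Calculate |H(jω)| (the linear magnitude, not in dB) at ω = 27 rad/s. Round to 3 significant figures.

0.237

Substitute s = j27:
Numerator: 20 = 20 + j0
Denominator: (j27) + 80 = 80 + j27
|N| = √(20² + 0²) ≈ 20, ∠N ≈ 0.00°
|D| = √(80² + 27²) ≈ 84.433, ∠D ≈ 18.65°
|H| = 20 / 84.433 ≈ 0.23687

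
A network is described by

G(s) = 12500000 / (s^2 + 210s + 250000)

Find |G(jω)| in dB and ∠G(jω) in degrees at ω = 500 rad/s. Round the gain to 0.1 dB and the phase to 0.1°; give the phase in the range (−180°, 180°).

41.5 dB, -90.0°

At s = jω = j500:
quadratic: (j500)² + 210·j500 + 250000 = 0 + j105000 → |·| ≈ 1.05e+05, ∠ ≈ 90.00°
|G| = 12500000 / 1.05e+05 ≈ 119.05
Gain = 20 log₁₀(119.05) ≈ 41.51 dB
∠G = 0.00° − 90.00° = -90.00°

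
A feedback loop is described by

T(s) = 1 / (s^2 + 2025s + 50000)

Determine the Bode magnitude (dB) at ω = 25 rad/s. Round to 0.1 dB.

Substitute s = j25:
Numerator: 1 = 1 + j0
Denominator: (j25)^2 + 2025(j25) + 50000 = 49375 + j50625
|N| = √(1² + 0²) ≈ 1, ∠N ≈ 0.00°
|D| = √(49375² + 50625²) ≈ 70716, ∠D ≈ 45.72°
|T| = 1 / 70716 ≈ 1.4141e-05
Gain = 20 log₁₀(1.4141e-05) ≈ -96.99 dB

-97.0 dB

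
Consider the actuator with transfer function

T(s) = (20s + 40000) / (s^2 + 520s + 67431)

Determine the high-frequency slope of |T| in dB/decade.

Each pole contributes −20 dB/decade at high frequency; each zero contributes +20 dB/decade.
Net: 1 zero(s) − 2 pole(s) → -20 dB/decade.

-20 dB/decade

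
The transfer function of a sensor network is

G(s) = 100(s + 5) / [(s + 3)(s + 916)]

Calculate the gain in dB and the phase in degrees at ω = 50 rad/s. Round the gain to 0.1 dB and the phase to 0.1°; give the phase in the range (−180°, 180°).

At s = jω = j50:
zero (s+5): 5 + j50 → |·| = √(5²+50²) = √2525 ≈ 50.249, ∠ = arctan(50/5) ≈ 84.29°
pole (s+3): 3 + j50 → |·| = √(3²+50²) = √2509 ≈ 50.09, ∠ = arctan(50/3) ≈ 86.57°
pole (s+916): 916 + j50 → |·| = √(916²+50²) = √841556 ≈ 917.36, ∠ = arctan(50/916) ≈ 3.12°
|G| = 100 · 50.249 / 45951 ≈ 0.10935
Gain = 20 log₁₀(0.10935) ≈ -19.22 dB
∠G = 84.29° − 89.69° = -5.40°

-19.2 dB, -5.4°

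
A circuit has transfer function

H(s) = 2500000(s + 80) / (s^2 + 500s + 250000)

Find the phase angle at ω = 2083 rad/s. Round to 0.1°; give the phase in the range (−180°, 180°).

-77.9°

At s = jω = j2083:
zero (s+80): 80 + j2083 → |·| = √(80²+2083²) = √4345289 ≈ 2084.5, ∠ = arctan(2083/80) ≈ 87.80°
quadratic: (j2083)² + 500·j2083 + 250000 = -4088889 + j1041500 → |·| ≈ 4.2194e+06, ∠ ≈ 165.71°
∠H = 87.80° − 165.71° = -77.91°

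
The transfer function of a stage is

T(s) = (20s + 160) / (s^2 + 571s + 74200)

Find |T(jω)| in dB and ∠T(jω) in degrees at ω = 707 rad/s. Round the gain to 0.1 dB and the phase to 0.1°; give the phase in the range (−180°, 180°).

-32.4 dB, -47.2°

Substitute s = j707:
Numerator: 20(j707) + 160 = 160 + j14140
Denominator: (j707)^2 + 571(j707) + 74200 = -425649 + j403697
|N| = √(160² + 14140²) ≈ 14141, ∠N ≈ 89.35°
|D| = √(425649² + 403697²) ≈ 5.8664e+05, ∠D ≈ 136.52°
|T| = 14141 / 5.8664e+05 ≈ 0.024105
Gain = 20 log₁₀(0.024105) ≈ -32.36 dB
∠T = 89.35° − 136.52° = -47.17°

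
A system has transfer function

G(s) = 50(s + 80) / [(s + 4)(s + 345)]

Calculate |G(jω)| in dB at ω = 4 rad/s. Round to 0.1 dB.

6.2 dB

At s = jω = j4:
zero (s+80): 80 + j4 → |·| = √(80²+4²) = √6416 ≈ 80.1, ∠ = arctan(4/80) ≈ 2.86°
pole (s+4): 4 + j4 → |·| = √(4²+4²) = √32 ≈ 5.6569, ∠ = arctan(4/4) ≈ 45.00°
pole (s+345): 345 + j4 → |·| = √(345²+4²) = √119041 ≈ 345.02, ∠ = arctan(4/345) ≈ 0.66°
|G| = 50 · 80.1 / 1951.7 ≈ 2.0521
Gain = 20 log₁₀(2.0521) ≈ 6.24 dB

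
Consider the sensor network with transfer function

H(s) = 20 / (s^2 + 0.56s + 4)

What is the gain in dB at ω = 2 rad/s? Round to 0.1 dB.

At s = jω = j2:
quadratic: (j2)² + 0.56·j2 + 4 = 0 + j1.12 → |·| ≈ 1.12, ∠ ≈ 90.00°
|H| = 20 / 1.12 ≈ 17.857
Gain = 20 log₁₀(17.857) ≈ 25.04 dB

25.0 dB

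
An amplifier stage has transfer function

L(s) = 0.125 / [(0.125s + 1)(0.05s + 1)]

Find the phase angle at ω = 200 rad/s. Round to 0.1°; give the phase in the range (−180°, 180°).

At ω = 200 rad/s:
pole (1 + j200·0.125) = 1 + j25 → |·| ≈ 25.02, ∠ ≈ 87.71°
pole (1 + j200·0.05) = 1 + j10 → |·| ≈ 10.05, ∠ ≈ 84.29°
∠L = (0°) − (87.71° + 84.29°) = -172.00°

-172.0°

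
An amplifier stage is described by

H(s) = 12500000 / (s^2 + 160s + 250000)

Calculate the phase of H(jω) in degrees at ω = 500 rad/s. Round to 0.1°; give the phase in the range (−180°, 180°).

At s = jω = j500:
quadratic: (j500)² + 160·j500 + 250000 = 0 + j80000 → |·| ≈ 80000, ∠ ≈ 90.00°
∠H = 0.00° − 90.00° = -90.00°

-90.0°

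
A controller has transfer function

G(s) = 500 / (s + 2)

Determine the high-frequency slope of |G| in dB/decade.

-20 dB/decade

Each pole contributes −20 dB/decade at high frequency; each zero contributes +20 dB/decade.
Net: 0 zero(s) − 1 pole(s) → -20 dB/decade.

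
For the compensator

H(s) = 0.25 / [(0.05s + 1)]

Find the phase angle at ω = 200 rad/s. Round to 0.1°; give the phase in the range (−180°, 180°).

At ω = 200 rad/s:
pole (1 + j200·0.05) = 1 + j10 → |·| ≈ 10.05, ∠ ≈ 84.29°
∠H = (0°) − (84.29°) = -84.29°

-84.3°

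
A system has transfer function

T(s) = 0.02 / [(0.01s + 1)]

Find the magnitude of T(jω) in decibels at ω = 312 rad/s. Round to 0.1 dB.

-44.3 dB

At ω = 312 rad/s:
pole (1 + j312·0.01) = 1 + j3.12 → |·| ≈ 3.2763, ∠ ≈ 72.23°
|T| = 0.02 · 1 / (3.2763) ≈ 0.0061044
Gain = 20 log₁₀(0.0061044) ≈ -44.29 dB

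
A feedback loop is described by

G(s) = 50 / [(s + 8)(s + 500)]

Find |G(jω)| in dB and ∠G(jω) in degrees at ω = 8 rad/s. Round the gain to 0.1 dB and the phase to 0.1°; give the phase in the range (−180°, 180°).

At s = jω = j8:
pole (s+8): 8 + j8 → |·| = √(8²+8²) = √128 ≈ 11.314, ∠ = arctan(8/8) ≈ 45.00°
pole (s+500): 500 + j8 → |·| = √(500²+8²) = √250064 ≈ 500.06, ∠ = arctan(8/500) ≈ 0.92°
|G| = 50 / 5657.7 ≈ 0.0088375
Gain = 20 log₁₀(0.0088375) ≈ -41.07 dB
∠G = 0.00° − 45.92° = -45.92°

-41.1 dB, -45.9°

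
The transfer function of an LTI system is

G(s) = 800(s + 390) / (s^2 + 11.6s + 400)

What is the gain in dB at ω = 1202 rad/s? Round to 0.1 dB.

-3.1 dB

At s = jω = j1202:
zero (s+390): 390 + j1202 → |·| = √(390²+1202²) = √1596904 ≈ 1263.7, ∠ = arctan(1202/390) ≈ 72.02°
quadratic: (j1202)² + 11.6·j1202 + 400 = -1444404 + j13943.2 → |·| ≈ 1.4445e+06, ∠ ≈ 179.45°
|G| = 800 · 1263.7 / 1.4445e+06 ≈ 0.69987
Gain = 20 log₁₀(0.69987) ≈ -3.10 dB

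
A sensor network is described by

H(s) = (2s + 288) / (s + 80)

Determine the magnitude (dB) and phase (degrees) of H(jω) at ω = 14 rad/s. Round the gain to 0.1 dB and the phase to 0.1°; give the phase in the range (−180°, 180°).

Substitute s = j14:
Numerator: 2(j14) + 288 = 288 + j28
Denominator: (j14) + 80 = 80 + j14
|N| = √(288² + 28²) ≈ 289.36, ∠N ≈ 5.55°
|D| = √(80² + 14²) ≈ 81.216, ∠D ≈ 9.93°
|H| = 289.36 / 81.216 ≈ 3.5628
Gain = 20 log₁₀(3.5628) ≈ 11.04 dB
∠H = 5.55° − 9.93° = -4.38°

11.0 dB, -4.4°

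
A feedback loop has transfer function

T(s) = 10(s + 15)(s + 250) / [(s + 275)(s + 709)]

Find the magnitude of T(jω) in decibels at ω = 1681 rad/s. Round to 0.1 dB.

At s = jω = j1681:
zero (s+15): 15 + j1681 → |·| = √(15²+1681²) = √2825986 ≈ 1681.1, ∠ = arctan(1681/15) ≈ 89.49°
zero (s+250): 250 + j1681 → |·| = √(250²+1681²) = √2888261 ≈ 1699.5, ∠ = arctan(1681/250) ≈ 81.54°
pole (s+275): 275 + j1681 → |·| = √(275²+1681²) = √2901386 ≈ 1703.3, ∠ = arctan(1681/275) ≈ 80.71°
pole (s+709): 709 + j1681 → |·| = √(709²+1681²) = √3328442 ≈ 1824.4, ∠ = arctan(1681/709) ≈ 67.13°
|T| = 10 · 2.857e+06 / 3.1075e+06 ≈ 9.1939
Gain = 20 log₁₀(9.1939) ≈ 19.27 dB

19.3 dB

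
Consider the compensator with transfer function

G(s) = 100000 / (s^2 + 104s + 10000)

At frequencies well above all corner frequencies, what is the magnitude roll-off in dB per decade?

-40 dB/decade

Each pole contributes −20 dB/decade at high frequency; each zero contributes +20 dB/decade.
Net: 0 zero(s) − 2 pole(s) → -40 dB/decade.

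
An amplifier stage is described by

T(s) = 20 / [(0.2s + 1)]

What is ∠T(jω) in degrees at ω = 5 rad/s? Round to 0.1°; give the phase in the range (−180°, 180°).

At ω = 5 rad/s:
pole (1 + j5·0.2) = 1 + j1 → |·| ≈ 1.4142, ∠ ≈ 45.00°
∠T = (0°) − (45.00°) = -45.00°

-45.0°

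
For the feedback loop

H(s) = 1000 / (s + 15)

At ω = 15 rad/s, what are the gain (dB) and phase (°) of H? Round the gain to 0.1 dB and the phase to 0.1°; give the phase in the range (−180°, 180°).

33.5 dB, -45.0°

At s = jω = j15:
pole (s+15): 15 + j15 → |·| = √(15²+15²) = √450 ≈ 21.213, ∠ = arctan(15/15) ≈ 45.00°
|H| = 1000 / 21.213 ≈ 47.141
Gain = 20 log₁₀(47.141) ≈ 33.47 dB
∠H = 0.00° − 45.00° = -45.00°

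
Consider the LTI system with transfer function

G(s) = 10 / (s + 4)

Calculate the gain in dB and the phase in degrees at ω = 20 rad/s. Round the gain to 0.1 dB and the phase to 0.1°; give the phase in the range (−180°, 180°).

Substitute s = j20:
Numerator: 10 = 10 + j0
Denominator: (j20) + 4 = 4 + j20
|N| = √(10² + 0²) ≈ 10, ∠N ≈ 0.00°
|D| = √(4² + 20²) ≈ 20.396, ∠D ≈ 78.69°
|G| = 10 / 20.396 ≈ 0.49029
Gain = 20 log₁₀(0.49029) ≈ -6.19 dB
∠G = 0.00° − 78.69° = -78.69°

-6.2 dB, -78.7°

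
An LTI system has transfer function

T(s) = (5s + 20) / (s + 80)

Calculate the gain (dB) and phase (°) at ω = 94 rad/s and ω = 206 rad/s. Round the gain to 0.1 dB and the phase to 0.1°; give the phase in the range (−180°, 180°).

Substitute s = j94:
Numerator: 5(j94) + 20 = 20 + j470
Denominator: (j94) + 80 = 80 + j94
|N| = √(20² + 470²) ≈ 470.43, ∠N ≈ 87.56°
|D| = √(80² + 94²) ≈ 123.43, ∠D ≈ 49.60°
|T| = 470.43 / 123.43 ≈ 3.8113
Gain = 20 log₁₀(3.8113) ≈ 11.62 dB
∠T = 87.56° − 49.60° = 37.96°

Substitute s = j206:
Numerator: 5(j206) + 20 = 20 + j1030
Denominator: (j206) + 80 = 80 + j206
|N| = √(20² + 1030²) ≈ 1030.2, ∠N ≈ 88.89°
|D| = √(80² + 206²) ≈ 220.99, ∠D ≈ 68.78°
|T| = 1030.2 / 220.99 ≈ 4.6617
Gain = 20 log₁₀(4.6617) ≈ 13.37 dB
∠T = 88.89° − 68.78° = 20.11°

ω = 94: 11.6 dB, 38.0°; ω = 206: 13.4 dB, 20.1°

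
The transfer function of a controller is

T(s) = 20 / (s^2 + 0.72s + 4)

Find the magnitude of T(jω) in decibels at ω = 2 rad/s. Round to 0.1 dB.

22.9 dB

At s = jω = j2:
quadratic: (j2)² + 0.72·j2 + 4 = 0 + j1.44 → |·| ≈ 1.44, ∠ ≈ 90.00°
|T| = 20 / 1.44 ≈ 13.889
Gain = 20 log₁₀(13.889) ≈ 22.85 dB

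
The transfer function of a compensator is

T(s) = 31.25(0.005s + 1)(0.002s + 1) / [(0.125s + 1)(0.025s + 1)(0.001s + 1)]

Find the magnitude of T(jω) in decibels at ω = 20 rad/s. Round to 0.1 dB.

20.4 dB

At ω = 20 rad/s:
zero (1 + j20·0.005) = 1 + j0.1 → |·| ≈ 1.005, ∠ ≈ 5.71°
zero (1 + j20·0.002) = 1 + j0.04 → |·| ≈ 1.0008, ∠ ≈ 2.29°
pole (1 + j20·0.125) = 1 + j2.5 → |·| ≈ 2.6926, ∠ ≈ 68.20°
pole (1 + j20·0.025) = 1 + j0.5 → |·| ≈ 1.118, ∠ ≈ 26.57°
pole (1 + j20·0.001) = 1 + j0.02 → |·| ≈ 1.0002, ∠ ≈ 1.15°
|T| = 31.25 · 1.005 · 1.0008 / (2.6926 · 1.118 · 1.0002) ≈ 10.439
Gain = 20 log₁₀(10.439) ≈ 20.37 dB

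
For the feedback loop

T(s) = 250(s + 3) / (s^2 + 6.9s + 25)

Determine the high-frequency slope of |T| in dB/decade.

Each pole contributes −20 dB/decade at high frequency; each zero contributes +20 dB/decade.
Net: 1 zero(s) − 2 pole(s) → -20 dB/decade.

-20 dB/decade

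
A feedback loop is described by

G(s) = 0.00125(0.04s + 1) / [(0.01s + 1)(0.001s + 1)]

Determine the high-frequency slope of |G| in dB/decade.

Each pole contributes −20 dB/decade at high frequency; each zero contributes +20 dB/decade.
Net: 1 zero(s) − 2 pole(s) → -20 dB/decade.

-20 dB/decade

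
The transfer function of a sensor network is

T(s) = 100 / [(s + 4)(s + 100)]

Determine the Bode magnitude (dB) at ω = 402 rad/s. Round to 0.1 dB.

At s = jω = j402:
pole (s+4): 4 + j402 → |·| = √(4²+402²) = √161620 ≈ 402.02, ∠ = arctan(402/4) ≈ 89.43°
pole (s+100): 100 + j402 → |·| = √(100²+402²) = √171604 ≈ 414.25, ∠ = arctan(402/100) ≈ 76.03°
|T| = 100 / 1.6654e+05 ≈ 0.00060046
Gain = 20 log₁₀(0.00060046) ≈ -64.43 dB

-64.4 dB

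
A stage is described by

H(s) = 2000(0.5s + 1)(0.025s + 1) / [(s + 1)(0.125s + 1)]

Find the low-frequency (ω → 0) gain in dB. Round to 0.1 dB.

66.0 dB

H(0) = 2000 · 1 / 1 = 2000
20 log₁₀(2000) ≈ 66.02 dB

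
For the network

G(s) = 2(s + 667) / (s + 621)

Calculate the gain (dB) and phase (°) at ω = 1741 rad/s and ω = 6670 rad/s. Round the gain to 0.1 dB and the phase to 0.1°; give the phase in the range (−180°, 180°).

ω = 1741: 6.1 dB, -1.3°; ω = 6670: 6.0 dB, -0.4°

At s = jω = j1741:
zero (s+667): 667 + j1741 → |·| = √(667²+1741²) = √3475970 ≈ 1864.4, ∠ = arctan(1741/667) ≈ 69.04°
pole (s+621): 621 + j1741 → |·| = √(621²+1741²) = √3416722 ≈ 1848.4, ∠ = arctan(1741/621) ≈ 70.37°
|G| = 2 · 1864.4 / 1848.4 ≈ 2.0173
Gain = 20 log₁₀(2.0173) ≈ 6.10 dB
∠G = 69.04° − 70.37° = -1.33°

At s = jω = j6670:
zero (s+667): 667 + j6670 → |·| = √(667²+6670²) = √44933789 ≈ 6703.3, ∠ = arctan(6670/667) ≈ 84.29°
pole (s+621): 621 + j6670 → |·| = √(621²+6670²) = √44874541 ≈ 6698.8, ∠ = arctan(6670/621) ≈ 84.68°
|G| = 2 · 6703.3 / 6698.8 ≈ 2.0013
Gain = 20 log₁₀(2.0013) ≈ 6.03 dB
∠G = 84.29° − 84.68° = -0.39°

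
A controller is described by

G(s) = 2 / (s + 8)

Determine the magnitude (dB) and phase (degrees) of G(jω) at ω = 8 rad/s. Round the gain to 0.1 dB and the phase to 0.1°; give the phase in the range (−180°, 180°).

-15.1 dB, -45.0°

Substitute s = j8:
Numerator: 2 = 2 + j0
Denominator: (j8) + 8 = 8 + j8
|N| = √(2² + 0²) ≈ 2, ∠N ≈ 0.00°
|D| = √(8² + 8²) ≈ 11.314, ∠D ≈ 45.00°
|G| = 2 / 11.314 ≈ 0.17677
Gain = 20 log₁₀(0.17677) ≈ -15.05 dB
∠G = 0.00° − 45.00° = -45.00°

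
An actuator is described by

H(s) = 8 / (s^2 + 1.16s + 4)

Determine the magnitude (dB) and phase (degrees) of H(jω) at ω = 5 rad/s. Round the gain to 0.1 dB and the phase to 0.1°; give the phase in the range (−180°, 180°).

-8.7 dB, -164.6°

At s = jω = j5:
quadratic: (j5)² + 1.16·j5 + 4 = -21 + j5.8 → |·| ≈ 21.786, ∠ ≈ 164.56°
|H| = 8 / 21.786 ≈ 0.36721
Gain = 20 log₁₀(0.36721) ≈ -8.70 dB
∠H = 0.00° − 164.56° = -164.56°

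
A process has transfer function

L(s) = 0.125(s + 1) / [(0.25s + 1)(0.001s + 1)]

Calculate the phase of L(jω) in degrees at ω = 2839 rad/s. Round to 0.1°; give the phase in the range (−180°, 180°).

At ω = 2839 rad/s:
zero (1 + j2839·1) = 1 + j2839 → |·| ≈ 2839, ∠ ≈ 89.98°
pole (1 + j2839·0.25) = 1 + j709.75 → |·| ≈ 709.75, ∠ ≈ 89.92°
pole (1 + j2839·0.001) = 1 + j2.839 → |·| ≈ 3.01, ∠ ≈ 70.60°
∠L = (89.98°) − (89.92° + 70.60°) = -70.54°

-70.5°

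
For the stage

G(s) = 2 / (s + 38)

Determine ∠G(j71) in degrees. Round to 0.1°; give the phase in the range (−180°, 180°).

Substitute s = j71:
Numerator: 2 = 2 + j0
Denominator: (j71) + 38 = 38 + j71
|N| = √(2² + 0²) ≈ 2, ∠N ≈ 0.00°
|D| = √(38² + 71²) ≈ 80.529, ∠D ≈ 61.84°
∠G = 0.00° − 61.84° = -61.84°

-61.8°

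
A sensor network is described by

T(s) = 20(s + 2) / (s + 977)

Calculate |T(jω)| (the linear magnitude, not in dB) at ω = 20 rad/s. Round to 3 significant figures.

0.411

At s = jω = j20:
zero (s+2): 2 + j20 → |·| = √(2²+20²) = √404 ≈ 20.1, ∠ = arctan(20/2) ≈ 84.29°
pole (s+977): 977 + j20 → |·| = √(977²+20²) = √954929 ≈ 977.2, ∠ = arctan(20/977) ≈ 1.17°
|T| = 20 · 20.1 / 977.2 ≈ 0.41138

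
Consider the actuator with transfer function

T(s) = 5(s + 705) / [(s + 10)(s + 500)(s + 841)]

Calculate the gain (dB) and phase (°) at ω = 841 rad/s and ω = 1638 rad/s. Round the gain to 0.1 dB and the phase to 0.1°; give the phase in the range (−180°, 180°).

At s = jω = j841:
zero (s+705): 705 + j841 → |·| = √(705²+841²) = √1204306 ≈ 1097.4, ∠ = arctan(841/705) ≈ 50.03°
pole (s+10): 10 + j841 → |·| = √(10²+841²) = √707381 ≈ 841.06, ∠ = arctan(841/10) ≈ 89.32°
pole (s+500): 500 + j841 → |·| = √(500²+841²) = √957281 ≈ 978.41, ∠ = arctan(841/500) ≈ 59.27°
pole (s+841): 841 + j841 → |·| = √(841²+841²) = √1414562 ≈ 1189.4, ∠ = arctan(841/841) ≈ 45.00°
|T| = 5 · 1097.4 / 9.7876e+08 ≈ 5.6061e-06
Gain = 20 log₁₀(5.6061e-06) ≈ -105.03 dB
∠T = 50.03° − 193.59° = -143.56°

At s = jω = j1638:
zero (s+705): 705 + j1638 → |·| = √(705²+1638²) = √3180069 ≈ 1783.3, ∠ = arctan(1638/705) ≈ 66.71°
pole (s+10): 10 + j1638 → |·| = √(10²+1638²) = √2683144 ≈ 1638, ∠ = arctan(1638/10) ≈ 89.65°
pole (s+500): 500 + j1638 → |·| = √(500²+1638²) = √2933044 ≈ 1712.6, ∠ = arctan(1638/500) ≈ 73.03°
pole (s+841): 841 + j1638 → |·| = √(841²+1638²) = √3390325 ≈ 1841.3, ∠ = arctan(1638/841) ≈ 62.82°
|T| = 5 · 1783.3 / 5.1653e+09 ≈ 1.7262e-06
Gain = 20 log₁₀(1.7262e-06) ≈ -115.26 dB
∠T = 66.71° − 225.50° = -158.79°

ω = 841: -105.0 dB, -143.6°; ω = 1638: -115.3 dB, -158.8°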